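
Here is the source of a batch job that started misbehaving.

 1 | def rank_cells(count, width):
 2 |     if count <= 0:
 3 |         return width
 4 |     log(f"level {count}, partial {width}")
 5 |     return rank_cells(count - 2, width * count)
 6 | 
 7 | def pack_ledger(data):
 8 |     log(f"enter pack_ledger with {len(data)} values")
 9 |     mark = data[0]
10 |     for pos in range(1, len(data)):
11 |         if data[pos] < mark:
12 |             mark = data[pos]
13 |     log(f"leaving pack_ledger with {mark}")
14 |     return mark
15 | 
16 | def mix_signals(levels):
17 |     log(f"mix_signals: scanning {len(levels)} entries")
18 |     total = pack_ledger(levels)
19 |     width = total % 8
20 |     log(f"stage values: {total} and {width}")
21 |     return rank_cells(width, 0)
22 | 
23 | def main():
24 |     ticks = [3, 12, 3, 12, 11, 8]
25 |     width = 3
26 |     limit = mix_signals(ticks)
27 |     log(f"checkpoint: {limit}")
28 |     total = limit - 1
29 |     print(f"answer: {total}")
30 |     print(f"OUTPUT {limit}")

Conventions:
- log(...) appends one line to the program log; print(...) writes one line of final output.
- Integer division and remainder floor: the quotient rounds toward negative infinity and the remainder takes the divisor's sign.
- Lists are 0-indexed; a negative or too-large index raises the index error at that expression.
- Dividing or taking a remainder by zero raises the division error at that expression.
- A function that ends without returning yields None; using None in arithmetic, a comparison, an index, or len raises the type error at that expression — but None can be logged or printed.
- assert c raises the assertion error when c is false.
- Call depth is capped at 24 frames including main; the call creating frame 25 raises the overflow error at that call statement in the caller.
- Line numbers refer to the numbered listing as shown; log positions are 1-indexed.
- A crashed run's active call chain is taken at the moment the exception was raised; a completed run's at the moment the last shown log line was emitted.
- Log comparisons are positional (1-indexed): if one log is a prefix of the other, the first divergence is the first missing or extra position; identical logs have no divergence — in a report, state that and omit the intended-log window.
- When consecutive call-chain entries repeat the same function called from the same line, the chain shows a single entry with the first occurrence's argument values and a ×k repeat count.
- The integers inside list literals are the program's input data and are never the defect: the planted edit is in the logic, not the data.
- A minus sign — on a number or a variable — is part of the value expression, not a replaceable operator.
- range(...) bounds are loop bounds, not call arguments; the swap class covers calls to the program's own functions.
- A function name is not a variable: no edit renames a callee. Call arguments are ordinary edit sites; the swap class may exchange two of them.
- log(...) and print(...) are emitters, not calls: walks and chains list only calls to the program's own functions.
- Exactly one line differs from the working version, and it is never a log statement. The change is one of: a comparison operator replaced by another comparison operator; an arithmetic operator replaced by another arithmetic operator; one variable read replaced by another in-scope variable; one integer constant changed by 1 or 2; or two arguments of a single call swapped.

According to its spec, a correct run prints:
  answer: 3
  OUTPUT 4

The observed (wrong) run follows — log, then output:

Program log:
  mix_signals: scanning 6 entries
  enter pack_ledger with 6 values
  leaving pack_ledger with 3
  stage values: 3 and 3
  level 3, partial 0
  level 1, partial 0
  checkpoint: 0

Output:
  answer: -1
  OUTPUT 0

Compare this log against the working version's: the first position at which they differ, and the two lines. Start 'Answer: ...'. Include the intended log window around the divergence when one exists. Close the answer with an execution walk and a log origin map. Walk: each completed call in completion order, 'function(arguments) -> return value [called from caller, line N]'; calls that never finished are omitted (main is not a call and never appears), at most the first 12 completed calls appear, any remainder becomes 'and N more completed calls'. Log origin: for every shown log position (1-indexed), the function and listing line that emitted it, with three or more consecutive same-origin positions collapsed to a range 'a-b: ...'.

Answer: at position 6 the run shows 'level 1, partial 0' where the working version logs 'level 1, partial 3'.
Intended log window:
  4: stage values: 3 and 3
  5: level 3, partial 0
  6: level 1, partial 3
  7: checkpoint: 4
Execution walk:
  pack_ledger([3, 12, 3, 12, 11, 8]) -> 3  [called from mix_signals, line 18]
  rank_cells(-1, 0) -> 0  [called from rank_cells, line 5]
  rank_cells(1, 0) -> 0  [called from rank_cells, line 5]
  rank_cells(3, 0) -> 0  [called from mix_signals, line 21]
  mix_signals([3, 12, 3, 12, 11, 8]) -> 0  [called from main, line 26]
Log origin:
  1: from mix_signals, line 17
  2: from pack_ledger, line 8
  3: from pack_ledger, line 13
  4: from mix_signals, line 20
  5: from rank_cells, line 4
  6: from rank_cells, line 4
  7: from main, line 27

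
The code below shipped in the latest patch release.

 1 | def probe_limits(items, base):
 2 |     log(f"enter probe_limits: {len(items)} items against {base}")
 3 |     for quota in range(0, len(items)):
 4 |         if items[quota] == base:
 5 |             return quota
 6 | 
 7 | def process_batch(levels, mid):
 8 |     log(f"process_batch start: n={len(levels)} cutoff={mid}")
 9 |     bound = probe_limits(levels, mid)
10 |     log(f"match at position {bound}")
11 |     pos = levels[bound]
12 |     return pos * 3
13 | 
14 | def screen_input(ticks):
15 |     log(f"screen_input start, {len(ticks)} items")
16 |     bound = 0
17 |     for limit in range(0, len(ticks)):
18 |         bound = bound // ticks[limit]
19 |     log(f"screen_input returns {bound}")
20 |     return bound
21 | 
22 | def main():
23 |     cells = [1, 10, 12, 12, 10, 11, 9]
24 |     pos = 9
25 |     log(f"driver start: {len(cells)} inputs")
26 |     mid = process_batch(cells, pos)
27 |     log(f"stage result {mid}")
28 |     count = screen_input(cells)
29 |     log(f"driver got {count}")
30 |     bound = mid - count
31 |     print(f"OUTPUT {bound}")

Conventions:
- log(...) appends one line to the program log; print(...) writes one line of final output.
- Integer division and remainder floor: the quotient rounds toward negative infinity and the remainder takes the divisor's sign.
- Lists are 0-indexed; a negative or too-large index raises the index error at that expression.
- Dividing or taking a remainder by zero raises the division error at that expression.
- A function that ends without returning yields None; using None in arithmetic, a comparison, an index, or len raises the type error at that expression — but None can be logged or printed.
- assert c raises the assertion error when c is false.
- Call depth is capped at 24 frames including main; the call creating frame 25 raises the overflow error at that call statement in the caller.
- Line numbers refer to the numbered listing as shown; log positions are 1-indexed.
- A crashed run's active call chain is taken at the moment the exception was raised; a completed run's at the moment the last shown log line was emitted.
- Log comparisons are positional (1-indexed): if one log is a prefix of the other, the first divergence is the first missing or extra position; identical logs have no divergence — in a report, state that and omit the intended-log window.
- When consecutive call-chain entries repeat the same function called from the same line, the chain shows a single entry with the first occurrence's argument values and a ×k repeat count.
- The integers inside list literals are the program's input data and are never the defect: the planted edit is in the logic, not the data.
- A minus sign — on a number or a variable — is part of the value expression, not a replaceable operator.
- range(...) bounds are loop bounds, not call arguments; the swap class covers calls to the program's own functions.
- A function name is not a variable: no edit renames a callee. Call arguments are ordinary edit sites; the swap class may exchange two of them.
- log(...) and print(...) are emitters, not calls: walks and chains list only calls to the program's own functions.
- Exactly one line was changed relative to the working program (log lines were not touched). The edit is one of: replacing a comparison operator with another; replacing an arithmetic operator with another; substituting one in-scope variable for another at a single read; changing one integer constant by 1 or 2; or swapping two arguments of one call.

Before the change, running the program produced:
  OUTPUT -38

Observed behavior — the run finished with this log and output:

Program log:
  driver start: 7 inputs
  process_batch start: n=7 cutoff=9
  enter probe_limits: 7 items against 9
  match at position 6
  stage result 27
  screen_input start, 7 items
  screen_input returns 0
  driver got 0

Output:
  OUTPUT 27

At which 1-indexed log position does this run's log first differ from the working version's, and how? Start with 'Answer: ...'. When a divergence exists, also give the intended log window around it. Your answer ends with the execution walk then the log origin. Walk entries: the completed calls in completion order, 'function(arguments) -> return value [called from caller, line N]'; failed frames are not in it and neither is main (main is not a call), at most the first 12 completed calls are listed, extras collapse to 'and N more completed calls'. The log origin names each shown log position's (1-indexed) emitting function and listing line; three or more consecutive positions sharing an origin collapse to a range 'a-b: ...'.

Answer: at position 7 the run shows 'screen_input returns 0' where the working version logs 'screen_input returns 65'.
Intended log window:
  5: stage result 27
  6: screen_input start, 7 items
  7: screen_input returns 65
  8: driver got 65
Execution walk:
  probe_limits([1, 10, 12, 12, 10, 11, 9], 9) -> 6  [called from process_batch, line 9]
  process_batch([1, 10, 12, 12, 10, 11, 9], 9) -> 27  [called from main, line 26]
  screen_input([1, 10, 12, 12, 10, 11, 9]) -> 0  [called from main, line 28]
Log origin:
  1: logged in main at line 25
  2: logged in process_batch at line 8
  3: logged in probe_limits at line 2
  4: logged in process_batch at line 10
  5: logged in main at line 27
  6: logged in screen_input at line 15
  7: logged in screen_input at line 19
  8: logged in main at line 29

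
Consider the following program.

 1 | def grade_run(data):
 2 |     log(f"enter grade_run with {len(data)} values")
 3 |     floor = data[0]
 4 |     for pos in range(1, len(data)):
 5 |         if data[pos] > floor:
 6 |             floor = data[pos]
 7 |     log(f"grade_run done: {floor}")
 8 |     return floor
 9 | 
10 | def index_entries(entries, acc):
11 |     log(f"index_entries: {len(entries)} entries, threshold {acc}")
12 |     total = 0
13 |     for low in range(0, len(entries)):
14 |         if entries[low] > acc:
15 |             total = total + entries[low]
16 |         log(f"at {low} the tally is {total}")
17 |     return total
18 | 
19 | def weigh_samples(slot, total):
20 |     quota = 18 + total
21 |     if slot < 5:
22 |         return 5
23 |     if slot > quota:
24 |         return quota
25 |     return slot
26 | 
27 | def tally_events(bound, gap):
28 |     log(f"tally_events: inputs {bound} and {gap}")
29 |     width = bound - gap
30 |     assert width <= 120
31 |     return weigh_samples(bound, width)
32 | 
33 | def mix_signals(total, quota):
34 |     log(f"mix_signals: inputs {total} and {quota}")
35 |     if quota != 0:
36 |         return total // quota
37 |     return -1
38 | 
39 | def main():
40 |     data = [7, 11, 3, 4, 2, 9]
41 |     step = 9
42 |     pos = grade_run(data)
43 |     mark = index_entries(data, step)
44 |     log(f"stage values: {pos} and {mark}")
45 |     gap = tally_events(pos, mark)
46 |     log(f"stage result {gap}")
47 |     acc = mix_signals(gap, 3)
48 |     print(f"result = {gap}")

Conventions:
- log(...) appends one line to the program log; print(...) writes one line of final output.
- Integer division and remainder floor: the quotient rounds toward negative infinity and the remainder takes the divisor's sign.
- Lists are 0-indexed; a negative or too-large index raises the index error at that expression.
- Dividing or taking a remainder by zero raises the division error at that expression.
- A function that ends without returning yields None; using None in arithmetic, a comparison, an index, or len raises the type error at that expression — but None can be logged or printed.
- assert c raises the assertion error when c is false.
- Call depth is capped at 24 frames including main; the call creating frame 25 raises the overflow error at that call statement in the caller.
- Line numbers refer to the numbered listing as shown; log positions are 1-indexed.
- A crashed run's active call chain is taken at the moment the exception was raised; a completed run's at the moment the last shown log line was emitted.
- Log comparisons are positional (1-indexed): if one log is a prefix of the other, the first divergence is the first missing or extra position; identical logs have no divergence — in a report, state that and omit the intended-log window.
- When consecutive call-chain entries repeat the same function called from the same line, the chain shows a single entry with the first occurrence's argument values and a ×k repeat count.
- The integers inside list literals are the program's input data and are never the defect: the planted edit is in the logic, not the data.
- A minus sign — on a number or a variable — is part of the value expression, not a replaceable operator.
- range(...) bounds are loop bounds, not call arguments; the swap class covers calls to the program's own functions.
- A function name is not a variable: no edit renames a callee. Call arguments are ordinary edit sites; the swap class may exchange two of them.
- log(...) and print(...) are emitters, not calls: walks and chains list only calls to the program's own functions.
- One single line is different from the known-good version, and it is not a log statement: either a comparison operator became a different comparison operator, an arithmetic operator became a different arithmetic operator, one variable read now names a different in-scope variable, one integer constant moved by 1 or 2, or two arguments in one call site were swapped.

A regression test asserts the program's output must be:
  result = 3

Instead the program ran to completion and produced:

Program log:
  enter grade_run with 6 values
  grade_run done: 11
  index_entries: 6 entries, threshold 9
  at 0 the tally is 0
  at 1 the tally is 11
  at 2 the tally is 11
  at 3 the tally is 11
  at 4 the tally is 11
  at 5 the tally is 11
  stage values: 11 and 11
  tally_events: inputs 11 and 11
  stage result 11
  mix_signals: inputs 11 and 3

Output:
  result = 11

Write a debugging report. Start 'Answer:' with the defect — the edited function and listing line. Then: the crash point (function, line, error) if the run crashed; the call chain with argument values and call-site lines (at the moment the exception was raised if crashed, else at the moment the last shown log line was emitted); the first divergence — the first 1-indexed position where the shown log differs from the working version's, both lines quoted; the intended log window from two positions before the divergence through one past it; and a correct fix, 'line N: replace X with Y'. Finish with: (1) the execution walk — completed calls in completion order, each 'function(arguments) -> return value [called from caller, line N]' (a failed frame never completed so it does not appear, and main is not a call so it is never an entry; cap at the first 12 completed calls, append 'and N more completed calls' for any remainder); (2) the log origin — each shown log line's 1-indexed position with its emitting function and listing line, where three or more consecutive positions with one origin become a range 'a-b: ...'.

Answer: the defect is in main at line 48.
Key fact: No log line changed; the fault shows up purely in the output.
Call chain: main -> mix_signals(11, 3) (called at line 47).
First divergence: none (the log streams are identical).
Execution walk:
  grade_run([7, 11, 3, 4, 2, 9]) -> 11  [called from main, line 42]
  index_entries([7, 11, 3, 4, 2, 9], 9) -> 11  [called from main, line 43]
  weigh_samples(11, 0) -> 11  [called from tally_events, line 31]
  tally_events(11, 11) -> 11  [called from main, line 45]
  mix_signals(11, 3) -> 3  [called from main, line 47]
Origin of each log line:
  1: from grade_run, line 2
  2: from grade_run, line 7
  3: from index_entries, line 11
  4-9: from index_entries, line 16
  10: from main, line 44
  11: from tally_events, line 28
  12: from main, line 46
  13: from mix_signals, line 34
A correct fix: line 48: replace `gap` with `acc`.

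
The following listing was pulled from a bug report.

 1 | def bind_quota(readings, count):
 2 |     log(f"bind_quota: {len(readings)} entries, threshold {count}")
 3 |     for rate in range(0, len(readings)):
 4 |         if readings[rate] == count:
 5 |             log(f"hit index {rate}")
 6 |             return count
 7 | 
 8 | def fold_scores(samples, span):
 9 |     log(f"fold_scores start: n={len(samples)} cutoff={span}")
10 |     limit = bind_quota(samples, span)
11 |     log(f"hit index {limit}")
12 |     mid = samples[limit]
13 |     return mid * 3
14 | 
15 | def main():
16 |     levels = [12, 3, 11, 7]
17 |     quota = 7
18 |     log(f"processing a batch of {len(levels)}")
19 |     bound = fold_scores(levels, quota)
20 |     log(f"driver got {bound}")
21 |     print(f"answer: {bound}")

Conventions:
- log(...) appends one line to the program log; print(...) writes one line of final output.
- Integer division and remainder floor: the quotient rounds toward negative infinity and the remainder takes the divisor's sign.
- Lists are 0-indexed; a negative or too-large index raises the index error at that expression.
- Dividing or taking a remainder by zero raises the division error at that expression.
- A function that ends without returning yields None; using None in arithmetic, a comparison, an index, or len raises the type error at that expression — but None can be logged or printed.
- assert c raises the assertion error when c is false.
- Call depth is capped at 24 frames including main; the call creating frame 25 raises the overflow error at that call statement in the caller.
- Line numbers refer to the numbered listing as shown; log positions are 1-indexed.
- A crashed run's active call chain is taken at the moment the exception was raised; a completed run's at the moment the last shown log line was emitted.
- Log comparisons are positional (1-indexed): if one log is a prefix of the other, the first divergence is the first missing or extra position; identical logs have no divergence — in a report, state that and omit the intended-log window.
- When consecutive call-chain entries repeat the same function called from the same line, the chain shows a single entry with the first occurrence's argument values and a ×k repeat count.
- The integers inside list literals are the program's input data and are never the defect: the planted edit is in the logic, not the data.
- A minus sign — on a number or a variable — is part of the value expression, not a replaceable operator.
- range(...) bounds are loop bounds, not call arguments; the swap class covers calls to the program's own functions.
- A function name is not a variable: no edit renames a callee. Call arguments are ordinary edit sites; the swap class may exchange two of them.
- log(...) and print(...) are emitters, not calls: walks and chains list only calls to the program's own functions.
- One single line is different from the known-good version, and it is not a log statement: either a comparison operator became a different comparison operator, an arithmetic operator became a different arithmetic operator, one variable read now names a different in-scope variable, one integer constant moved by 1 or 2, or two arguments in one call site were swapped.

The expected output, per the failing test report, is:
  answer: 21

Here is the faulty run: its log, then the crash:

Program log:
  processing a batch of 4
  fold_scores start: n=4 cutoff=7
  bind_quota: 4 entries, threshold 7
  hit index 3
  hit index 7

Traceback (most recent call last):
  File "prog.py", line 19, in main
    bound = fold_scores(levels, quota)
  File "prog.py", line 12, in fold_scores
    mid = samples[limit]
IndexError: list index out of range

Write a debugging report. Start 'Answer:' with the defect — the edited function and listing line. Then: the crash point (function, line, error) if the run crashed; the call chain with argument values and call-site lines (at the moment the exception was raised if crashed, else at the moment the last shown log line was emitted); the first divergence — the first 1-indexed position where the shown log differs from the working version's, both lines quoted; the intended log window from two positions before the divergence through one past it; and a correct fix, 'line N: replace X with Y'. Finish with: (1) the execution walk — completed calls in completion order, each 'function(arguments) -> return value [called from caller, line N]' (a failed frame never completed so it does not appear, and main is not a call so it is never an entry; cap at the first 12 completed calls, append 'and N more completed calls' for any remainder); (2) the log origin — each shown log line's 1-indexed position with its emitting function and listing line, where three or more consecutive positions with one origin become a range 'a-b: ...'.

Answer: the defect is in bind_quota at line 6.
Key fact: The earliest visible damage is log position 5 — 'hit index 7' rather than the intended 'hit index 3'.
Crash: fold_scores, line 12, IndexError.
Call chain: main -> fold_scores([12, 3, 11, 7], 7) (called at line 19).
First divergence: position 5 — the shown line 'hit index 7' should read 'hit index 3'.
Intended log window:
  3: bind_quota: 4 entries, threshold 7
  4: hit index 3
  5: hit index 3
  6: driver got 21
Execution walk:
  bind_quota([12, 3, 11, 7], 7) -> 7  [called from fold_scores, line 10]
Log origins:
  1: from main, line 18
  2: from fold_scores, line 9
  3: from bind_quota, line 2
  4: from bind_quota, line 5
  5: from fold_scores, line 11
A correct fix: line 6: replace `count` with `rate`.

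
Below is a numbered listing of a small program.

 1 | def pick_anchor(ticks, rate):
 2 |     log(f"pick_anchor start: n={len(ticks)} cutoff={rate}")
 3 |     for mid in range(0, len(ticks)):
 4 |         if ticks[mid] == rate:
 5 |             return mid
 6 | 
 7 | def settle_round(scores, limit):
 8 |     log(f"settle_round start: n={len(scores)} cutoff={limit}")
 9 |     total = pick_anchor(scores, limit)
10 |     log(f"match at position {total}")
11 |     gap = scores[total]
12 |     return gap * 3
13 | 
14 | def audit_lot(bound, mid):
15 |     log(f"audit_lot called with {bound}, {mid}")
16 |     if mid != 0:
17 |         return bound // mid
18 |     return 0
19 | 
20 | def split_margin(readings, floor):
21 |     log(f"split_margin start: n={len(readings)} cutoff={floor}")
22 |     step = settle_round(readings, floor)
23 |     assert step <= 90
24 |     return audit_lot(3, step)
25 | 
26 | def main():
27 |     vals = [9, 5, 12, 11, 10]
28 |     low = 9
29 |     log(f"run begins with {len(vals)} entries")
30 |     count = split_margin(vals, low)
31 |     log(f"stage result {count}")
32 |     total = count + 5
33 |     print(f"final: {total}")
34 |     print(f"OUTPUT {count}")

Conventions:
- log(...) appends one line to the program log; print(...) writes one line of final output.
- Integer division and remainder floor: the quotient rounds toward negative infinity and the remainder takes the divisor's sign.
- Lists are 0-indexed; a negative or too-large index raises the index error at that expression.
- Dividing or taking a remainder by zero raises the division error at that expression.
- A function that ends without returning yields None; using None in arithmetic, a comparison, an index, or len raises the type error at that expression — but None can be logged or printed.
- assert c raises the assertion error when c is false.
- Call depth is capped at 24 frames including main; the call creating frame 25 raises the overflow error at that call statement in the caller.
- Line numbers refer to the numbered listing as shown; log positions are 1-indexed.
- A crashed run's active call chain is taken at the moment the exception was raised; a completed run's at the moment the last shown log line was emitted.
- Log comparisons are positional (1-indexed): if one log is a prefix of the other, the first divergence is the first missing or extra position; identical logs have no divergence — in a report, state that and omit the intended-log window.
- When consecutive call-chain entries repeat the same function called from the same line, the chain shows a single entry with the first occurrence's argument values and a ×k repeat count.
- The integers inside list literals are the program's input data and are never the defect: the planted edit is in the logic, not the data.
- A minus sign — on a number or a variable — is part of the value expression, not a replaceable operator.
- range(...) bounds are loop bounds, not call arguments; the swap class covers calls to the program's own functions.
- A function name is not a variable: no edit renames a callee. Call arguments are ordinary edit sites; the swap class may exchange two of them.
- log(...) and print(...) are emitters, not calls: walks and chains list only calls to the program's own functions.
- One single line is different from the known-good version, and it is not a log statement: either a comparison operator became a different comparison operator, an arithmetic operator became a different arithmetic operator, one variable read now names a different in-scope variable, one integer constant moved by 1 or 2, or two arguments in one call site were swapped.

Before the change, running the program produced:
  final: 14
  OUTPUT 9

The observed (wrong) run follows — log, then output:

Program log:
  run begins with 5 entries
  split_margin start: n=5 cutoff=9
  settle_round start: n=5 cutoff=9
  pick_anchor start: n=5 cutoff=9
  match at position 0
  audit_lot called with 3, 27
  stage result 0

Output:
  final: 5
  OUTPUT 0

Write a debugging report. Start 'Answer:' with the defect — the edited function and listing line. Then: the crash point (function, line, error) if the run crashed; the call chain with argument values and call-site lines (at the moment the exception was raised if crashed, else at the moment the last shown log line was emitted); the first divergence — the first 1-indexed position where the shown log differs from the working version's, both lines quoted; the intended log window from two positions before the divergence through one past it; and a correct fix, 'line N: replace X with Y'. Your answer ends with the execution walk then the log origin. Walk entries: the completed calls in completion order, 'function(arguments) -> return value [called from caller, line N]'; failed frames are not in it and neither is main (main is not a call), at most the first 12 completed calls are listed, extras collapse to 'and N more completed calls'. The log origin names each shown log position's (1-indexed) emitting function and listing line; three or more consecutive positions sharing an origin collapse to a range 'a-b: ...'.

Answer: the defect is in split_margin at line 24.
Key observation: Log line 6 is where behavior first shows: 'audit_lot called with 3, 27' appears instead of 'audit_lot called with 27, 3'.
Call chain: main.
First divergence: at position 6 the run shows 'audit_lot called with 3, 27' where the working version logs 'audit_lot called with 27, 3'.
Intended log window:
  4: pick_anchor start: n=5 cutoff=9
  5: match at position 0
  6: audit_lot called with 27, 3
  7: stage result 9
Execution walk:
  pick_anchor([9, 5, 12, 11, 10], 9) -> 0  [called from settle_round, line 9]
  settle_round([9, 5, 12, 11, 10], 9) -> 27  [called from split_margin, line 22]
  audit_lot(3, 27) -> 0  [called from split_margin, line 24]
  split_margin([9, 5, 12, 11, 10], 9) -> 0  [called from main, line 30]
Origin of each log line:
  1: from main, line 29
  2: from split_margin, line 21
  3: from settle_round, line 8
  4: from pick_anchor, line 2
  5: from settle_round, line 10
  6: from audit_lot, line 15
  7: from main, line 31
A correct fix: line 24: replace `audit_lot(3, step)` with `audit_lot(step, 3)`.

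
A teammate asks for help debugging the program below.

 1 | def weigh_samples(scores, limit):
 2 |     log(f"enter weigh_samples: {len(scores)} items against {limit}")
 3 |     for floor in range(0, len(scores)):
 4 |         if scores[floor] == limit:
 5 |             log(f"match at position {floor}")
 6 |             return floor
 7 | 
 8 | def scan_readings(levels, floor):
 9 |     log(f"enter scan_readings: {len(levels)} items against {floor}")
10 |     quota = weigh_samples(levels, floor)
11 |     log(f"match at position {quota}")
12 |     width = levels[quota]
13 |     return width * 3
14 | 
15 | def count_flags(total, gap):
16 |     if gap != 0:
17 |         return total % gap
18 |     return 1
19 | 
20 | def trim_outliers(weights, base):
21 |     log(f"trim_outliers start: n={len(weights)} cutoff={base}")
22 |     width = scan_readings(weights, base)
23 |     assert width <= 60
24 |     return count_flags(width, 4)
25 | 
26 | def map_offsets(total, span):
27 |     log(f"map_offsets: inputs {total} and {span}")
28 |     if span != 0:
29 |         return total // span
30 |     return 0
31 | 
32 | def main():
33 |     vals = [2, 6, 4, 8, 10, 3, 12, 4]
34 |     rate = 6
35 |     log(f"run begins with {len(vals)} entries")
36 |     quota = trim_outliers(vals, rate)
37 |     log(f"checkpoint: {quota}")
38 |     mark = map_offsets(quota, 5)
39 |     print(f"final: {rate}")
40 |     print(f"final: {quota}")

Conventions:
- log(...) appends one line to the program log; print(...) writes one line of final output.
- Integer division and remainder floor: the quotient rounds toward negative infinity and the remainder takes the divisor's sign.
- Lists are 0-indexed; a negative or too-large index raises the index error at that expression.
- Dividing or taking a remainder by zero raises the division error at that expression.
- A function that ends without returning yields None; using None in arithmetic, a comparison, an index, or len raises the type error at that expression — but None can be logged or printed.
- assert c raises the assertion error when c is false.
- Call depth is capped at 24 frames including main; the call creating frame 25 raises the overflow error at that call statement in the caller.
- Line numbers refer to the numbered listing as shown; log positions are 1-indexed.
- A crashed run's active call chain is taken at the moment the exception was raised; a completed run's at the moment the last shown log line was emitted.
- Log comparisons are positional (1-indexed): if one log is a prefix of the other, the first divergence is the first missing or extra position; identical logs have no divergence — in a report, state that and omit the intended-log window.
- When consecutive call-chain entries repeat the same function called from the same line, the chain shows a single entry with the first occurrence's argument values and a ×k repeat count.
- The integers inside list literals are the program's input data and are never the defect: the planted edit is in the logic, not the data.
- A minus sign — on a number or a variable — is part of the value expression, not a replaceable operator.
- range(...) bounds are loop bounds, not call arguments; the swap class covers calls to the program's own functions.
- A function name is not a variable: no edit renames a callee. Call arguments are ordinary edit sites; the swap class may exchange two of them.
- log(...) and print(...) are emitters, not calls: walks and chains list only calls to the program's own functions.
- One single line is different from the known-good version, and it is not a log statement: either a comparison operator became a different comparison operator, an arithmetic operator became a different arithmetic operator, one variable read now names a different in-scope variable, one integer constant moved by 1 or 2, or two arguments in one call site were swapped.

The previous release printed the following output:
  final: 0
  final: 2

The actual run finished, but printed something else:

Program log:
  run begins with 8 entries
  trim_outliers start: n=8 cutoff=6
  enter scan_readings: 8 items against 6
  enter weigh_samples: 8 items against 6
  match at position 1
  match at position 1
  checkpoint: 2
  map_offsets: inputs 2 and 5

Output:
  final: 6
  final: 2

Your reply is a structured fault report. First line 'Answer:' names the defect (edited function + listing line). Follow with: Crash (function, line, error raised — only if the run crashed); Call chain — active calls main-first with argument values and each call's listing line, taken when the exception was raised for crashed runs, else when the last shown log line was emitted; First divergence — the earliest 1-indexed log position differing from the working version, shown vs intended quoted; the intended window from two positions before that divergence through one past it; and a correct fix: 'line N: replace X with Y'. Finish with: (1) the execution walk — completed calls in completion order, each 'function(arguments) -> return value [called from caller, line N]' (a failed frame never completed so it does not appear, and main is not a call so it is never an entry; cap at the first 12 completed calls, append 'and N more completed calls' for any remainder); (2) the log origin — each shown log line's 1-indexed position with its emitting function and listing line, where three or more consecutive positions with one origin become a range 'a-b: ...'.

Answer: the defect is in main at line 39.
Core observation: Log streams are identical — the defect surfaces only in the printed output.
Call chain: main -> map_offsets(2, 5) (called at line 38).
First divergence: none; the two logs match at every position.
Execution walk:
  weigh_samples([2, 6, 4, 8, 10, 3, 12, 4], 6) -> 1  [called from scan_readings, line 10]
  scan_readings([2, 6, 4, 8, 10, 3, 12, 4], 6) -> 18  [called from trim_outliers, line 22]
  count_flags(18, 4) -> 2  [called from trim_outliers, line 24]
  trim_outliers([2, 6, 4, 8, 10, 3, 12, 4], 6) -> 2  [called from main, line 36]
  map_offsets(2, 5) -> 0  [called from main, line 38]
Origin of each log line:
  1: emitted by main (line 35)
  2: emitted by trim_outliers (line 21)
  3: emitted by scan_readings (line 9)
  4: emitted by weigh_samples (line 2)
  5: emitted by weigh_samples (line 5)
  6: emitted by scan_readings (line 11)
  7: emitted by main (line 37)
  8: emitted by map_offsets (line 27)
A correct fix: line 39: replace `rate` with `mark`.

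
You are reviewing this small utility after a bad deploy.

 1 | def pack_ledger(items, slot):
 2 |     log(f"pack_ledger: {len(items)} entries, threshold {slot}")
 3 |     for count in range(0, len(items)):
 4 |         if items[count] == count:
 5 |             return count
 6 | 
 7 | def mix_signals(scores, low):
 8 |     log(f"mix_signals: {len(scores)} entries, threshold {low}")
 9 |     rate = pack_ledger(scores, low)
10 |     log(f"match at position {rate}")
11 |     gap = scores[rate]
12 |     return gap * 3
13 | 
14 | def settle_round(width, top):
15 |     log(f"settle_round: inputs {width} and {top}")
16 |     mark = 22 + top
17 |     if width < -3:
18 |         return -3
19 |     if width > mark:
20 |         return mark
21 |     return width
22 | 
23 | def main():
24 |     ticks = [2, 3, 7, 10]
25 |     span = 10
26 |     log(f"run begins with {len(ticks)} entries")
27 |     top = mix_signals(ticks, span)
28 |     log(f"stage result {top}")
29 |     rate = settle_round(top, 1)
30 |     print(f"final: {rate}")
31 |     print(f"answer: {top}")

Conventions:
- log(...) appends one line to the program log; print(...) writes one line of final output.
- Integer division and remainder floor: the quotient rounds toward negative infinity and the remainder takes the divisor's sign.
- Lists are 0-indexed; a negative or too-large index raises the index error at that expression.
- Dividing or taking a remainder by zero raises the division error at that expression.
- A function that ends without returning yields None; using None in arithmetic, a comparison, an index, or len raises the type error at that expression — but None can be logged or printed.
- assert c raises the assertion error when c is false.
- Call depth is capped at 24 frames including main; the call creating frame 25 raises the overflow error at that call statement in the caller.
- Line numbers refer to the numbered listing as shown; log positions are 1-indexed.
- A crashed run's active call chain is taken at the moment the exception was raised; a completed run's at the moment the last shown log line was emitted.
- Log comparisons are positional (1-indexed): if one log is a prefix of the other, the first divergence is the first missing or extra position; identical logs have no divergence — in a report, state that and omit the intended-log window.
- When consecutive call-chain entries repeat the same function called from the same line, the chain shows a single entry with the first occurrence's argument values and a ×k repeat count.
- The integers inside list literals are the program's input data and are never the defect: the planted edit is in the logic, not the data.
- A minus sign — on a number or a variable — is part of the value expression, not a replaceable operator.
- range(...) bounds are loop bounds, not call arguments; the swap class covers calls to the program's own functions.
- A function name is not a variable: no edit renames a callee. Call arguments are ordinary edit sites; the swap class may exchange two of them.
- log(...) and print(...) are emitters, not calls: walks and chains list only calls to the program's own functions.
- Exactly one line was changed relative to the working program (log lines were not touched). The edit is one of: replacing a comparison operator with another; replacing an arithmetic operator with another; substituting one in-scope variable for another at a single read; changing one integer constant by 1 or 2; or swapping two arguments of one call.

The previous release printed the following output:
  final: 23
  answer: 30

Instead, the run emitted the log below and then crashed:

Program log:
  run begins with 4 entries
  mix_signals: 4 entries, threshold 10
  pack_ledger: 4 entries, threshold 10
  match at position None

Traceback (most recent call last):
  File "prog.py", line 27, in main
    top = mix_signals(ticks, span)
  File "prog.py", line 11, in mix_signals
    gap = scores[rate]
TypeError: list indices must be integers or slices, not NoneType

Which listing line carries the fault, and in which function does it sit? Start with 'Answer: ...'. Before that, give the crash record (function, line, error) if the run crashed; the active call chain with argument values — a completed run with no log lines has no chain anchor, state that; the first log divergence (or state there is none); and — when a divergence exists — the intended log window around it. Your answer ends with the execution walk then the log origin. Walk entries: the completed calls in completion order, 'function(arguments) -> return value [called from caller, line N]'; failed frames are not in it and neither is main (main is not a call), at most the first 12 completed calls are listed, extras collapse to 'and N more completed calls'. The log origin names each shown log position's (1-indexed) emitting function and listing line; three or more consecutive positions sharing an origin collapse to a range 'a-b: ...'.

Answer: the defect is in pack_ledger at line 4.
Key fact: Position 4 is the first bad log line: 'match at position None' should read 'match at position 3'.
Crash: mix_signals, line 11, TypeError.
Call chain: main -> mix_signals([2, 3, 7, 10], 10) (called at line 27).
First divergence: position 4 — shown 'match at position None', intended 'match at position 3'.
Intended log window:
  2: mix_signals: 4 entries, threshold 10
  3: pack_ledger: 4 entries, threshold 10
  4: match at position 3
  5: stage result 30
Execution walk:
  pack_ledger([2, 3, 7, 10], 10) -> None  [called from mix_signals, line 9]
Log origin:
  1: logged in main at line 26
  2: logged in mix_signals at line 8
  3: logged in pack_ledger at line 2
  4: logged in mix_signals at line 10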